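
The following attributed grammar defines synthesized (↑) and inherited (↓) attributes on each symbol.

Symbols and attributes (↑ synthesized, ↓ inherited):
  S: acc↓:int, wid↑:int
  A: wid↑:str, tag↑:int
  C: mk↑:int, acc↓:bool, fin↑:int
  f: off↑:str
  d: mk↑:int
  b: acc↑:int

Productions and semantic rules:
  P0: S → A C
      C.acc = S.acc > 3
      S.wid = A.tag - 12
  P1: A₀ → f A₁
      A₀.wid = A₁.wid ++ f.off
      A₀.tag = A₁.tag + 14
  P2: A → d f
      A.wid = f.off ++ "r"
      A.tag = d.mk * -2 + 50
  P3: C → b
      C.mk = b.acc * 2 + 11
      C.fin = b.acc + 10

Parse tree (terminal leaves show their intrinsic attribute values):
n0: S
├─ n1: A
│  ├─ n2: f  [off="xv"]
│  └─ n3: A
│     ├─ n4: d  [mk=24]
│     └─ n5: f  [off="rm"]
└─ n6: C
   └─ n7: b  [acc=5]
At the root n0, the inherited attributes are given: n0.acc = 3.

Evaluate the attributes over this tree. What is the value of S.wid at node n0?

4

1. n0.acc = 3  [given at root]
2. n2.off = "xv"  [terminal]
3. n4.mk = 24  [terminal]
4. n5.off = "rm"  [terminal]
5. n3.wid = "rmr"  [f.off ++ "r"]
6. n3.tag = 2  [d.mk * -2 + 50]
7. n1.wid = "rmrxv"  [A₁.wid ++ f.off]
8. n1.tag = 16  [A₁.tag + 14]
9. n6.acc = false  [S.acc > 3]
10. n7.acc = 5  [terminal]
11. n6.mk = 21  [b.acc * 2 + 11]
12. n6.fin = 15  [b.acc + 10]
13. n0.wid = 4  [A.tag - 12]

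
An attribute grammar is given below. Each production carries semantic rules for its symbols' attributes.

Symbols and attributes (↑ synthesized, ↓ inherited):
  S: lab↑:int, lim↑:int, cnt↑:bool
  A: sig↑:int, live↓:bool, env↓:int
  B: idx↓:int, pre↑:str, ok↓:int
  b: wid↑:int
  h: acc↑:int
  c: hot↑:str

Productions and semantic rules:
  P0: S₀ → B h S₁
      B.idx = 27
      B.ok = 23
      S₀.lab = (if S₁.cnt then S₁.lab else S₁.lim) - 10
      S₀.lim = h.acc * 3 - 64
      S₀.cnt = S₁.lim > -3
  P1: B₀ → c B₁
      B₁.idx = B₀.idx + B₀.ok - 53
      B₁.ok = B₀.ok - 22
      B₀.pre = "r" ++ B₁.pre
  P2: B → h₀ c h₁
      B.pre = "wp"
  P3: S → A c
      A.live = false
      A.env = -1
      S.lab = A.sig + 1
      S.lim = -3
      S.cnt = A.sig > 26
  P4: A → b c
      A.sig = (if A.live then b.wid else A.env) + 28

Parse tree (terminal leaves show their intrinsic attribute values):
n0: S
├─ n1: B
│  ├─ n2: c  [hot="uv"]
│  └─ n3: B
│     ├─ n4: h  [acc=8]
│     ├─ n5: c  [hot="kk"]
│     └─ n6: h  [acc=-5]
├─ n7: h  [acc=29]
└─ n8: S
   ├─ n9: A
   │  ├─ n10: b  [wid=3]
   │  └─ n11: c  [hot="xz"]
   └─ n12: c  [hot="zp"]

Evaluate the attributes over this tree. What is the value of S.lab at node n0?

18

1. n1.idx = 27  [27]
2. n1.ok = 23  [23]
3. n2.hot = "uv"  [terminal]
4. n3.idx = -3  [B₀.idx + B₀.ok - 53]
5. n3.ok = 1  [B₀.ok - 22]
6. n4.acc = 8  [terminal]
7. n5.hot = "kk"  [terminal]
8. n6.acc = -5  [terminal]
9. n3.pre = "wp"  ["wp"]
10. n1.pre = "rwp"  ["r" ++ B₁.pre]
11. n7.acc = 29  [terminal]
12. n9.live = false  [false]
13. n9.env = -1  [-1]
14. n10.wid = 3  [terminal]
15. n11.hot = "xz"  [terminal]
16. n9.sig = 27  [(if A.live then b.wid else A.env) + 28]
17. n12.hot = "zp"  [terminal]
18. n8.lab = 28  [A.sig + 1]
19. n8.lim = -3  [-3]
20. n8.cnt = true  [A.sig > 26]
21. n0.lab = 18  [(if S₁.cnt then S₁.lab else S₁.lim) - 10]
22. n0.lim = 23  [h.acc * 3 - 64]
23. n0.cnt = false  [S₁.lim > -3]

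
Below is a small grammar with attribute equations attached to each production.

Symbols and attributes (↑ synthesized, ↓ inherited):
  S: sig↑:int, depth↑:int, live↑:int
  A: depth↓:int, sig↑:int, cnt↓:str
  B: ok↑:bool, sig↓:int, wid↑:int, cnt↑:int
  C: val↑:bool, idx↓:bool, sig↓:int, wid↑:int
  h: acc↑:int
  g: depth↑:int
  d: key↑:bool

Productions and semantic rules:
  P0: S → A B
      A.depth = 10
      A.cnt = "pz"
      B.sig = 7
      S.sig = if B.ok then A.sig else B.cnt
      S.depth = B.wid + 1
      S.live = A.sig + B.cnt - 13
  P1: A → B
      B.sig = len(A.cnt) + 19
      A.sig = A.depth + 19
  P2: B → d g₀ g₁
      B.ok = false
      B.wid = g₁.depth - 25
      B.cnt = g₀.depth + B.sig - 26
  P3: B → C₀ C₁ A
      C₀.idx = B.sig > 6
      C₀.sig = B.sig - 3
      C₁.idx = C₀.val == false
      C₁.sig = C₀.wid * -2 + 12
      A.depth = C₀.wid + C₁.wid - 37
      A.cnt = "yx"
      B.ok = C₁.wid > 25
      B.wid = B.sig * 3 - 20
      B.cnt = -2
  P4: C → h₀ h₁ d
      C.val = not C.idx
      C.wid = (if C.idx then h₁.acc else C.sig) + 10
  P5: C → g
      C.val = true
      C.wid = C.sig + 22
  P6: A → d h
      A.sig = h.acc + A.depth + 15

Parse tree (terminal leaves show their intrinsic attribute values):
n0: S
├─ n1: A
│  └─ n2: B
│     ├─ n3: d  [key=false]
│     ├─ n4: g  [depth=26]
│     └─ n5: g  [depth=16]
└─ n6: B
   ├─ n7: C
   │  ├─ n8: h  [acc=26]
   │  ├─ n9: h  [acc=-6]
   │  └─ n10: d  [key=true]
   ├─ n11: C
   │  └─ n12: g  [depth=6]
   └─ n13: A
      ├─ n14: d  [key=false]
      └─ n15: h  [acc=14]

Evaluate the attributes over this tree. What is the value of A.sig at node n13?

22

1. n1.depth = 10  [10]
2. n1.cnt = "pz"  ["pz"]
3. n2.sig = 21  [len(A.cnt) + 19]
4. n3.key = false  [terminal]
5. n4.depth = 26  [terminal]
6. n5.depth = 16  [terminal]
7. n2.ok = false  [false]
8. n2.wid = -9  [g₁.depth - 25]
9. n2.cnt = 21  [g₀.depth + B.sig - 26]
10. n1.sig = 29  [A.depth + 19]
11. n6.sig = 7  [7]
12. n7.idx = true  [B.sig > 6]
13. n7.sig = 4  [B.sig - 3]
14. n8.acc = 26  [terminal]
15. n9.acc = -6  [terminal]
16. n10.key = true  [terminal]
17. n7.val = false  [not C.idx]
18. n7.wid = 4  [(if C.idx then h₁.acc else C.sig) + 10]
19. n11.idx = true  [C₀.val == false]
20. n11.sig = 4  [C₀.wid * -2 + 12]
21. n12.depth = 6  [terminal]
22. n11.val = true  [true]
23. n11.wid = 26  [C.sig + 22]
24. n13.depth = -7  [C₀.wid + C₁.wid - 37]
25. n13.cnt = "yx"  ["yx"]
26. n14.key = false  [terminal]
27. n15.acc = 14  [terminal]
28. n13.sig = 22  [h.acc + A.depth + 15]
29. n6.ok = true  [C₁.wid > 25]
30. n6.wid = 1  [B.sig * 3 - 20]
31. n6.cnt = -2  [-2]
32. n0.sig = 29  [if B.ok then A.sig else B.cnt]
33. n0.depth = 2  [B.wid + 1]
34. n0.live = 14  [A.sig + B.cnt - 13]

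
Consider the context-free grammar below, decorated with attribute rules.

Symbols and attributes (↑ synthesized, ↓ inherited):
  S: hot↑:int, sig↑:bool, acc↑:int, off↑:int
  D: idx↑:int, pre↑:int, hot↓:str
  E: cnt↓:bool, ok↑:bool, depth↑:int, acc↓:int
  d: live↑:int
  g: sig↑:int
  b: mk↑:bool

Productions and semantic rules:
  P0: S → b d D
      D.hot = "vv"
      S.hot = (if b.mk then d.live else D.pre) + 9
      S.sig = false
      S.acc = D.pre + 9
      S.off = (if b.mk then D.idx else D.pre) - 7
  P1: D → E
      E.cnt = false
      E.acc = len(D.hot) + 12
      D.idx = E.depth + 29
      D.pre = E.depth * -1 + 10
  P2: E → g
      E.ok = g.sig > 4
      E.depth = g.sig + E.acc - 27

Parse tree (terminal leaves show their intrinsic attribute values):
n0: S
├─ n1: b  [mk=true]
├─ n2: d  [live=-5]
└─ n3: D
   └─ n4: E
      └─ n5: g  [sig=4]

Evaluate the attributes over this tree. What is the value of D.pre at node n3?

19

1. n1.mk = true  [terminal]
2. n2.live = -5  [terminal]
3. n3.hot = "vv"  ["vv"]
4. n4.cnt = false  [false]
5. n4.acc = 14  [len(D.hot) + 12]
6. n5.sig = 4  [terminal]
7. n4.ok = false  [g.sig > 4]
8. n4.depth = -9  [g.sig + E.acc - 27]
9. n3.idx = 20  [E.depth + 29]
10. n3.pre = 19  [E.depth * -1 + 10]
11. n0.hot = 4  [(if b.mk then d.live else D.pre) + 9]
12. n0.sig = false  [false]
13. n0.acc = 28  [D.pre + 9]
14. n0.off = 13  [(if b.mk then D.idx else D.pre) - 7]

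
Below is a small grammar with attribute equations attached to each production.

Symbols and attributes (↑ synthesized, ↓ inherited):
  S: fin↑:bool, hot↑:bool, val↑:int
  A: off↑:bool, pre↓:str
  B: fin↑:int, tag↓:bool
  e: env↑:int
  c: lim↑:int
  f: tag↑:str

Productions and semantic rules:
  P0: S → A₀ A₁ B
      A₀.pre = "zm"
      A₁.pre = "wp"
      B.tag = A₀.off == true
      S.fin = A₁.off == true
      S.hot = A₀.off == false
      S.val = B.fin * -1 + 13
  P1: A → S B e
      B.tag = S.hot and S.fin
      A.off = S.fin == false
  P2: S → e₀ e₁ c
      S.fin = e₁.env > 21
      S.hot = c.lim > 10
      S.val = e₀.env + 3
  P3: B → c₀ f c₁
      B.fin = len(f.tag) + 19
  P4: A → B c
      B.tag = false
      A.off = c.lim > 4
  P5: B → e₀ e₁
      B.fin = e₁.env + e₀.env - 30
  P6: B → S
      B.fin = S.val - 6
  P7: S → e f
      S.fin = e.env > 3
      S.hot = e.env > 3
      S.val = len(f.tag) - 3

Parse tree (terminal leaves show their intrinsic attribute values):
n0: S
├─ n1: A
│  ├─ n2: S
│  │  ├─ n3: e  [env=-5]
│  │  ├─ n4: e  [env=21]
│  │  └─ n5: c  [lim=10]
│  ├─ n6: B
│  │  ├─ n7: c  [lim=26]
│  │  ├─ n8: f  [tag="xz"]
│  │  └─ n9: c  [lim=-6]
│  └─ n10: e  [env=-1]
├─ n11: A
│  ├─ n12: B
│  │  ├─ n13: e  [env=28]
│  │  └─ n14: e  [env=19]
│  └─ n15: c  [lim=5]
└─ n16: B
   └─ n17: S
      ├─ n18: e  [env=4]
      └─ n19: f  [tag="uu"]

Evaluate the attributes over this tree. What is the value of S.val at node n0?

20

1. n1.pre = "zm"  ["zm"]
2. n3.env = -5  [terminal]
3. n4.env = 21  [terminal]
4. n5.lim = 10  [terminal]
5. n2.fin = false  [e₁.env > 21]
6. n2.hot = false  [c.lim > 10]
7. n2.val = -2  [e₀.env + 3]
8. n6.tag = false  [S.hot and S.fin]
9. n7.lim = 26  [terminal]
10. n8.tag = "xz"  [terminal]
11. n9.lim = -6  [terminal]
12. n6.fin = 21  [len(f.tag) + 19]
13. n10.env = -1  [terminal]
14. n1.off = true  [S.fin == false]
15. n11.pre = "wp"  ["wp"]
16. n12.tag = false  [false]
17. n13.env = 28  [terminal]
18. n14.env = 19  [terminal]
19. n12.fin = 17  [e₁.env + e₀.env - 30]
20. n15.lim = 5  [terminal]
21. n11.off = true  [c.lim > 4]
22. n16.tag = true  [A₀.off == true]
23. n18.env = 4  [terminal]
24. n19.tag = "uu"  [terminal]
25. n17.fin = true  [e.env > 3]
26. n17.hot = true  [e.env > 3]
27. n17.val = -1  [len(f.tag) - 3]
28. n16.fin = -7  [S.val - 6]
29. n0.fin = true  [A₁.off == true]
30. n0.hot = false  [A₀.off == false]
31. n0.val = 20  [B.fin * -1 + 13]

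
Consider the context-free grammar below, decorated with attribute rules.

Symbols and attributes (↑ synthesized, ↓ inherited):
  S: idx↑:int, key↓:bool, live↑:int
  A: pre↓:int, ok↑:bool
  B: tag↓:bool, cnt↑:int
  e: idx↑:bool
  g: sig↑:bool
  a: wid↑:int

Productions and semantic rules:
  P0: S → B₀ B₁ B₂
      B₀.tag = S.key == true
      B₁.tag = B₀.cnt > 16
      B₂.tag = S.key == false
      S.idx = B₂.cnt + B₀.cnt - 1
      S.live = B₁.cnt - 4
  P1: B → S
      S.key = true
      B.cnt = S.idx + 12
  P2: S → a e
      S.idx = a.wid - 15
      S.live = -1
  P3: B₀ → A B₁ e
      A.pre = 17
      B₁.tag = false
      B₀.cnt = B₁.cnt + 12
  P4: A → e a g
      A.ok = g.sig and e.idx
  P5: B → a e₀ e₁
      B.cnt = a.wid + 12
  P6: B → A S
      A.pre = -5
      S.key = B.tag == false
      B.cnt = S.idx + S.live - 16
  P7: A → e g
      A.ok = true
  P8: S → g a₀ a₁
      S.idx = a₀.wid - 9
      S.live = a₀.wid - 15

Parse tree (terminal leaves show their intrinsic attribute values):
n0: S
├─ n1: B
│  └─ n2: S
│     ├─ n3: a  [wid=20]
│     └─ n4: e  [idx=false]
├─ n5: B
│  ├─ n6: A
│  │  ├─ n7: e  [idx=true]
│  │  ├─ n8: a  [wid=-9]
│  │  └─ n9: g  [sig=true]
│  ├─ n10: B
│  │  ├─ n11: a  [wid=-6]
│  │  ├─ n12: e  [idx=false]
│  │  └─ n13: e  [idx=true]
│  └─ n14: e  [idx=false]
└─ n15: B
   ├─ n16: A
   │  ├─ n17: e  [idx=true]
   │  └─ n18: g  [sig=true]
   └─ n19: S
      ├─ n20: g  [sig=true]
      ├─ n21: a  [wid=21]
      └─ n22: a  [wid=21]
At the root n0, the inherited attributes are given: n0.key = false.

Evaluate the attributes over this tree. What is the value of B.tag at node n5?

true

1. n0.key = false  [given at root]
2. n1.tag = false  [S.key == true]
3. n2.key = true  [true]
4. n3.wid = 20  [terminal]
5. n4.idx = false  [terminal]
6. n2.idx = 5  [a.wid - 15]
7. n2.live = -1  [-1]
8. n1.cnt = 17  [S.idx + 12]
9. n5.tag = true  [B₀.cnt > 16]
10. n6.pre = 17  [17]
11. n7.idx = true  [terminal]
12. n8.wid = -9  [terminal]
13. n9.sig = true  [terminal]
14. n6.ok = true  [g.sig and e.idx]
15. n10.tag = false  [false]
16. n11.wid = -6  [terminal]
17. n12.idx = false  [terminal]
18. n13.idx = true  [terminal]
19. n10.cnt = 6  [a.wid + 12]
20. n14.idx = false  [terminal]
21. n5.cnt = 18  [B₁.cnt + 12]
22. n15.tag = true  [S.key == false]
23. n16.pre = -5  [-5]
24. n17.idx = true  [terminal]
25. n18.sig = true  [terminal]
26. n16.ok = true  [true]
27. n19.key = false  [B.tag == false]
28. n20.sig = true  [terminal]
29. n21.wid = 21  [terminal]
30. n22.wid = 21  [terminal]
31. n19.idx = 12  [a₀.wid - 9]
32. n19.live = 6  [a₀.wid - 15]
33. n15.cnt = 2  [S.idx + S.live - 16]
34. n0.idx = 18  [B₂.cnt + B₀.cnt - 1]
35. n0.live = 14  [B₁.cnt - 4]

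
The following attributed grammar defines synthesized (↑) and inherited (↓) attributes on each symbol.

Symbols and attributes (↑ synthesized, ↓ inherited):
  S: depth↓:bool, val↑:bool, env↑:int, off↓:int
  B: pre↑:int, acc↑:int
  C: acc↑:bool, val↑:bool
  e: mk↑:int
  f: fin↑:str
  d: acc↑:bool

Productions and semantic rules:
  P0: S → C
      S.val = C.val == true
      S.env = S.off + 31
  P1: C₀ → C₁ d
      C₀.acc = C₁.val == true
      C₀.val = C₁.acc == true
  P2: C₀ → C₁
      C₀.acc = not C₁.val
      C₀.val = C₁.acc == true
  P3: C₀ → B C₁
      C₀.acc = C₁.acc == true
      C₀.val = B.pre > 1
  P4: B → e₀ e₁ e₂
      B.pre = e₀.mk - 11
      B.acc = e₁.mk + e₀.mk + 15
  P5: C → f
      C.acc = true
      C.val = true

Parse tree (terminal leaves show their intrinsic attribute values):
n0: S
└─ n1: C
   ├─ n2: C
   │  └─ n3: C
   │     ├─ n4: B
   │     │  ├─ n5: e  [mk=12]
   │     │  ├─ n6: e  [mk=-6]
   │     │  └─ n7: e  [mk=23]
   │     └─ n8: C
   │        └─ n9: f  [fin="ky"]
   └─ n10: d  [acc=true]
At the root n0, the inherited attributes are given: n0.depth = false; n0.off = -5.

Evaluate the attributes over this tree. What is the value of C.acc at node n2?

true

1. n0.depth = false  [given at root]
2. n0.off = -5  [given at root]
3. n5.mk = 12  [terminal]
4. n6.mk = -6  [terminal]
5. n7.mk = 23  [terminal]
6. n4.pre = 1  [e₀.mk - 11]
7. n4.acc = 21  [e₁.mk + e₀.mk + 15]
8. n9.fin = "ky"  [terminal]
9. n8.acc = true  [true]
10. n8.val = true  [true]
11. n3.acc = true  [C₁.acc == true]
12. n3.val = false  [B.pre > 1]
13. n2.acc = true  [not C₁.val]
14. n2.val = true  [C₁.acc == true]
15. n10.acc = true  [terminal]
16. n1.acc = true  [C₁.val == true]
17. n1.val = true  [C₁.acc == true]
18. n0.val = true  [C.val == true]
19. n0.env = 26  [S.off + 31]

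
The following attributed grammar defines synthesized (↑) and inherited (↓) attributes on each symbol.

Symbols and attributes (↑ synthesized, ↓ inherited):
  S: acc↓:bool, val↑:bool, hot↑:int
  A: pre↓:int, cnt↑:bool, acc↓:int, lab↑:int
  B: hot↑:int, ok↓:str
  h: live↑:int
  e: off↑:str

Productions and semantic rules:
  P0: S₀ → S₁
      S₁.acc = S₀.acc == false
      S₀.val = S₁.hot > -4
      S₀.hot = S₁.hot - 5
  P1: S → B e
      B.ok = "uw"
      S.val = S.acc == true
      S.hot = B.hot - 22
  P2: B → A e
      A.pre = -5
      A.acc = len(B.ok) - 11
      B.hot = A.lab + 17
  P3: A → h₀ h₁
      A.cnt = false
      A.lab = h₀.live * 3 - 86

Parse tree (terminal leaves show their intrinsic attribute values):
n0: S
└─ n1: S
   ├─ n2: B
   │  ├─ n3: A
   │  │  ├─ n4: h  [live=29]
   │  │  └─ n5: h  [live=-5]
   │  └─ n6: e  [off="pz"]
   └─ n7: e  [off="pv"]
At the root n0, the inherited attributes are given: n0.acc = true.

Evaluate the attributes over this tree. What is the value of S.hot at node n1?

1. n0.acc = true  [given at root]
2. n1.acc = false  [S₀.acc == false]
3. n2.ok = "uw"  ["uw"]
4. n3.pre = -5  [-5]
5. n3.acc = -9  [len(B.ok) - 11]
6. n4.live = 29  [terminal]
7. n5.live = -5  [terminal]
8. n3.cnt = false  [false]
9. n3.lab = 1  [h₀.live * 3 - 86]
10. n6.off = "pz"  [terminal]
11. n2.hot = 18  [A.lab + 17]
12. n7.off = "pv"  [terminal]
13. n1.val = false  [S.acc == true]
14. n1.hot = -4  [B.hot - 22]
15. n0.val = false  [S₁.hot > -4]
16. n0.hot = -9  [S₁.hot - 5]

-4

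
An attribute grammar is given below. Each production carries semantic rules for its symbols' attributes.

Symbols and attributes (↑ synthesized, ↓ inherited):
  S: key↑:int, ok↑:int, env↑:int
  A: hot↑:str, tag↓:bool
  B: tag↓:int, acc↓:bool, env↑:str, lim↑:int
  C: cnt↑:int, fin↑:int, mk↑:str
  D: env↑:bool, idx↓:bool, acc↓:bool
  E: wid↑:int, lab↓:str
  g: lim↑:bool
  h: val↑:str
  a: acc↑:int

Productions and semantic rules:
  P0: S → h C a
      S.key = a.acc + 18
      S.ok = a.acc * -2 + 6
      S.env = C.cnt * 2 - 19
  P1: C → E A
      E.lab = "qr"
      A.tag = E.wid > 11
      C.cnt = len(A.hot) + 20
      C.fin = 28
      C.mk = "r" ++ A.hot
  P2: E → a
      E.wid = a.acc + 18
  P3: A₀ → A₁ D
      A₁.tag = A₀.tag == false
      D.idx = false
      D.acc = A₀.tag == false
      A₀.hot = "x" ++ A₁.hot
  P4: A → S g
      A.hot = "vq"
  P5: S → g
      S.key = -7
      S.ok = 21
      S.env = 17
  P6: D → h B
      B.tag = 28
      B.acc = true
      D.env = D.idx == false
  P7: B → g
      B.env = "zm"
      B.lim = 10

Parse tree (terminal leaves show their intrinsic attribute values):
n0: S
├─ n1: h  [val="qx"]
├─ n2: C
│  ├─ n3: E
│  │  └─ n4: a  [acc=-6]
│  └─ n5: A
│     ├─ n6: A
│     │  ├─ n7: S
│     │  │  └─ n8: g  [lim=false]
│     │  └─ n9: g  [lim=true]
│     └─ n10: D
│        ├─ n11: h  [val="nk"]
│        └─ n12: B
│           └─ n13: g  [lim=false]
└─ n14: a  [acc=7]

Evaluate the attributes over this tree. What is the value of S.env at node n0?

27

1. n1.val = "qx"  [terminal]
2. n3.lab = "qr"  ["qr"]
3. n4.acc = -6  [terminal]
4. n3.wid = 12  [a.acc + 18]
5. n5.tag = true  [E.wid > 11]
6. n6.tag = false  [A₀.tag == false]
7. n8.lim = false  [terminal]
8. n7.key = -7  [-7]
9. n7.ok = 21  [21]
10. n7.env = 17  [17]
11. n9.lim = true  [terminal]
12. n6.hot = "vq"  ["vq"]
13. n10.idx = false  [false]
14. n10.acc = false  [A₀.tag == false]
15. n11.val = "nk"  [terminal]
16. n12.tag = 28  [28]
17. n12.acc = true  [true]
18. n13.lim = false  [terminal]
19. n12.env = "zm"  ["zm"]
20. n12.lim = 10  [10]
21. n10.env = true  [D.idx == false]
22. n5.hot = "xvq"  ["x" ++ A₁.hot]
23. n2.cnt = 23  [len(A.hot) + 20]
24. n2.fin = 28  [28]
25. n2.mk = "rxvq"  ["r" ++ A.hot]
26. n14.acc = 7  [terminal]
27. n0.key = 25  [a.acc + 18]
28. n0.ok = -8  [a.acc * -2 + 6]
29. n0.env = 27  [C.cnt * 2 - 19]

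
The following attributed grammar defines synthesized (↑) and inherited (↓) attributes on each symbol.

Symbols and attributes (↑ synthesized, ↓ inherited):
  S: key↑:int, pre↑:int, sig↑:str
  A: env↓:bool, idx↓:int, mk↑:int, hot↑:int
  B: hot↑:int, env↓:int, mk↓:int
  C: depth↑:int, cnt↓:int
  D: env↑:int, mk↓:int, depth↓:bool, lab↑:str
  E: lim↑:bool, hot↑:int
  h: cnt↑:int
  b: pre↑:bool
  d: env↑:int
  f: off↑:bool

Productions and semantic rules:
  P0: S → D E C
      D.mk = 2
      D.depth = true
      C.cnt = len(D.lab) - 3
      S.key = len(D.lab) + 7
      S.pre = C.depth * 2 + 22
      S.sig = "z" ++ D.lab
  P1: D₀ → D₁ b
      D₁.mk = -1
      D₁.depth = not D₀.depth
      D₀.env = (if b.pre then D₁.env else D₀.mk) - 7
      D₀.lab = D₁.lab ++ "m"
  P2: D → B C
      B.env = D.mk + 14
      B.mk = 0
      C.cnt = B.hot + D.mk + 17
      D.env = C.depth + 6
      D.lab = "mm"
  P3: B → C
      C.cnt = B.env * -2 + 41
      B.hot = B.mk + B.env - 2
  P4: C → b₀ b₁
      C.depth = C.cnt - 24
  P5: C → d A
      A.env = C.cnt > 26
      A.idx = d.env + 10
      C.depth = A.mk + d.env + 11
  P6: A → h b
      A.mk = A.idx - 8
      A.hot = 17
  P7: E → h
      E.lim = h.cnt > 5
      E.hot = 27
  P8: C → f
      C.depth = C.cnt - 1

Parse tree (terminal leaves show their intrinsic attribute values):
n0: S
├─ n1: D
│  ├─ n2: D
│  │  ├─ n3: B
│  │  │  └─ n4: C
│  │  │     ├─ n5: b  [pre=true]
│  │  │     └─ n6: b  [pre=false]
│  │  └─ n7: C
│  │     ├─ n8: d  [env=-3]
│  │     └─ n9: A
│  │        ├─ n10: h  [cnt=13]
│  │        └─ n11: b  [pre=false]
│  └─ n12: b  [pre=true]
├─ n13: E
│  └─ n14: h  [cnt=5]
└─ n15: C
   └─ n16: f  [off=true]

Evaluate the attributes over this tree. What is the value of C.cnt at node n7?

1. n1.mk = 2  [2]
2. n1.depth = true  [true]
3. n2.mk = -1  [-1]
4. n2.depth = false  [not D₀.depth]
5. n3.env = 13  [D.mk + 14]
6. n3.mk = 0  [0]
7. n4.cnt = 15  [B.env * -2 + 41]
8. n5.pre = true  [terminal]
9. n6.pre = false  [terminal]
10. n4.depth = -9  [C.cnt - 24]
11. n3.hot = 11  [B.mk + B.env - 2]
12. n7.cnt = 27  [B.hot + D.mk + 17]
13. n8.env = -3  [terminal]
14. n9.env = true  [C.cnt > 26]
15. n9.idx = 7  [d.env + 10]
16. n10.cnt = 13  [terminal]
17. n11.pre = false  [terminal]
18. n9.mk = -1  [A.idx - 8]
19. n9.hot = 17  [17]
20. n7.depth = 7  [A.mk + d.env + 11]
21. n2.env = 13  [C.depth + 6]
22. n2.lab = "mm"  ["mm"]
23. n12.pre = true  [terminal]
24. n1.env = 6  [(if b.pre then D₁.env else D₀.mk) - 7]
25. n1.lab = "mmm"  [D₁.lab ++ "m"]
26. n14.cnt = 5  [terminal]
27. n13.lim = false  [h.cnt > 5]
28. n13.hot = 27  [27]
29. n15.cnt = 0  [len(D.lab) - 3]
30. n16.off = true  [terminal]
31. n15.depth = -1  [C.cnt - 1]
32. n0.key = 10  [len(D.lab) + 7]
33. n0.pre = 20  [C.depth * 2 + 22]
34. n0.sig = "zmmm"  ["z" ++ D.lab]

27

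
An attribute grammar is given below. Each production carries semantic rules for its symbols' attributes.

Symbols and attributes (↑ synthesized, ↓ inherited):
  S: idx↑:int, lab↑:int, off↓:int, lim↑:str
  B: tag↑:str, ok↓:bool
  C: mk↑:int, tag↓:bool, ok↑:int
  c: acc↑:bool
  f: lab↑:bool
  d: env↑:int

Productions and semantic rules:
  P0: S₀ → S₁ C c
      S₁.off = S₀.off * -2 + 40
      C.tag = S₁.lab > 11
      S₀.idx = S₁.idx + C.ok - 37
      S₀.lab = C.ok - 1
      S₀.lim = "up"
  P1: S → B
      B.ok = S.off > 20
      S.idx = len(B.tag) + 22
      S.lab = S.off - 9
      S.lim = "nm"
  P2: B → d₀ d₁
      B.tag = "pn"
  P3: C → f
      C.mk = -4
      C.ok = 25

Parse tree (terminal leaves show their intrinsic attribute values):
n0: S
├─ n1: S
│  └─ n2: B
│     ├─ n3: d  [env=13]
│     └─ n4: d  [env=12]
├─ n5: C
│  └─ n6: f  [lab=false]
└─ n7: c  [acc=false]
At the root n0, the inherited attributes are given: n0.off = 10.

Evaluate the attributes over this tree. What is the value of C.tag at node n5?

false

1. n0.off = 10  [given at root]
2. n1.off = 20  [S₀.off * -2 + 40]
3. n2.ok = false  [S.off > 20]
4. n3.env = 13  [terminal]
5. n4.env = 12  [terminal]
6. n2.tag = "pn"  ["pn"]
7. n1.idx = 24  [len(B.tag) + 22]
8. n1.lab = 11  [S.off - 9]
9. n1.lim = "nm"  ["nm"]
10. n5.tag = false  [S₁.lab > 11]
11. n6.lab = false  [terminal]
12. n5.mk = -4  [-4]
13. n5.ok = 25  [25]
14. n7.acc = false  [terminal]
15. n0.idx = 12  [S₁.idx + C.ok - 37]
16. n0.lab = 24  [C.ok - 1]
17. n0.lim = "up"  ["up"]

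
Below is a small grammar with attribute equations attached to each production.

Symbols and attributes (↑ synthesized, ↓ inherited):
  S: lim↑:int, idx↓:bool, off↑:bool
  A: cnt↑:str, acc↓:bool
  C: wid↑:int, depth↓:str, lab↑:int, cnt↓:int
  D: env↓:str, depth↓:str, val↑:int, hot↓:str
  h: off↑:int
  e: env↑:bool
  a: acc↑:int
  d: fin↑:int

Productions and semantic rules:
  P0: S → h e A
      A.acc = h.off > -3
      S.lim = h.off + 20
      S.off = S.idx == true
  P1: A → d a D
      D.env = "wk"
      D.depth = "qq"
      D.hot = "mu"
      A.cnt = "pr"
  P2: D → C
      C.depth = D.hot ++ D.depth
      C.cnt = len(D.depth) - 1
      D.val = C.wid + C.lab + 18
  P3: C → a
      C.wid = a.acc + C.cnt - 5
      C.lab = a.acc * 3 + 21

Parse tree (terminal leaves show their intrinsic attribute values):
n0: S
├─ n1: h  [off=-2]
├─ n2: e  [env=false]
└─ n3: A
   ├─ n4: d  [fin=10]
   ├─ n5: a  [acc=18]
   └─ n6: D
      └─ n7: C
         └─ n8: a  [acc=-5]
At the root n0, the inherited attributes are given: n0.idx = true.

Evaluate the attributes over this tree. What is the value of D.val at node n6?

1. n0.idx = true  [given at root]
2. n1.off = -2  [terminal]
3. n2.env = false  [terminal]
4. n3.acc = true  [h.off > -3]
5. n4.fin = 10  [terminal]
6. n5.acc = 18  [terminal]
7. n6.env = "wk"  ["wk"]
8. n6.depth = "qq"  ["qq"]
9. n6.hot = "mu"  ["mu"]
10. n7.depth = "muqq"  [D.hot ++ D.depth]
11. n7.cnt = 1  [len(D.depth) - 1]
12. n8.acc = -5  [terminal]
13. n7.wid = -9  [a.acc + C.cnt - 5]
14. n7.lab = 6  [a.acc * 3 + 21]
15. n6.val = 15  [C.wid + C.lab + 18]
16. n3.cnt = "pr"  ["pr"]
17. n0.lim = 18  [h.off + 20]
18. n0.off = true  [S.idx == true]

15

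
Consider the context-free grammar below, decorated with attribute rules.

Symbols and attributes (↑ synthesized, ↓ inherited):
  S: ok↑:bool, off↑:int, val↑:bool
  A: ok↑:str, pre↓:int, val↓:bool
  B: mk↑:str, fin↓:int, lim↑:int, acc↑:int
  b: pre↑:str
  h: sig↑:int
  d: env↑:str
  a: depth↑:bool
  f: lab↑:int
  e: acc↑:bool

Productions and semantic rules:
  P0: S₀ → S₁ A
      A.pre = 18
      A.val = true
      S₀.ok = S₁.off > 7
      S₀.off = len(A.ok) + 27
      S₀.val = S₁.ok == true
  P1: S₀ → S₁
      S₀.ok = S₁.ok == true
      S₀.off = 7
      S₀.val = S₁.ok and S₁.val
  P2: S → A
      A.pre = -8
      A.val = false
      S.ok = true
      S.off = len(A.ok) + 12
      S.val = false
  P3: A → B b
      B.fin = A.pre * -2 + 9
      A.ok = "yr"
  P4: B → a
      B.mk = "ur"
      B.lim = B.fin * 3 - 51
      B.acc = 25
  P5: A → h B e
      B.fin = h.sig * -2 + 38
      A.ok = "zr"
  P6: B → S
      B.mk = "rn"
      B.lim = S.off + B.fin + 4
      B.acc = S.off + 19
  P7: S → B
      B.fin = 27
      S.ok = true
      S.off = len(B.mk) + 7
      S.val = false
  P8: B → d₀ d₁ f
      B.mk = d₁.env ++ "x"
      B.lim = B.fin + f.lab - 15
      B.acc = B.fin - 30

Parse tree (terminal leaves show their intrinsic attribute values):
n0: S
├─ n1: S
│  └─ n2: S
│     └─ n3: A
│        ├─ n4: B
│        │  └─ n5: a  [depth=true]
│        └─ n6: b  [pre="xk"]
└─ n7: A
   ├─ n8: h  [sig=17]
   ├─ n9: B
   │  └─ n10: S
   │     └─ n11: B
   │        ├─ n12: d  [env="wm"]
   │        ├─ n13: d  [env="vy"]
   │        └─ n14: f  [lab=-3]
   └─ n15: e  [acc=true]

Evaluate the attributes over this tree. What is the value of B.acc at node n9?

29

1. n3.pre = -8  [-8]
2. n3.val = false  [false]
3. n4.fin = 25  [A.pre * -2 + 9]
4. n5.depth = true  [terminal]
5. n4.mk = "ur"  ["ur"]
6. n4.lim = 24  [B.fin * 3 - 51]
7. n4.acc = 25  [25]
8. n6.pre = "xk"  [terminal]
9. n3.ok = "yr"  ["yr"]
10. n2.ok = true  [true]
11. n2.off = 14  [len(A.ok) + 12]
12. n2.val = false  [false]
13. n1.ok = true  [S₁.ok == true]
14. n1.off = 7  [7]
15. n1.val = false  [S₁.ok and S₁.val]
16. n7.pre = 18  [18]
17. n7.val = true  [true]
18. n8.sig = 17  [terminal]
19. n9.fin = 4  [h.sig * -2 + 38]
20. n11.fin = 27  [27]
21. n12.env = "wm"  [terminal]
22. n13.env = "vy"  [terminal]
23. n14.lab = -3  [terminal]
24. n11.mk = "vyx"  [d₁.env ++ "x"]
25. n11.lim = 9  [B.fin + f.lab - 15]
26. n11.acc = -3  [B.fin - 30]
27. n10.ok = true  [true]
28. n10.off = 10  [len(B.mk) + 7]
29. n10.val = false  [false]
30. n9.mk = "rn"  ["rn"]
31. n9.lim = 18  [S.off + B.fin + 4]
32. n9.acc = 29  [S.off + 19]
33. n15.acc = true  [terminal]
34. n7.ok = "zr"  ["zr"]
35. n0.ok = false  [S₁.off > 7]
36. n0.off = 29  [len(A.ok) + 27]
37. n0.val = true  [S₁.ok == true]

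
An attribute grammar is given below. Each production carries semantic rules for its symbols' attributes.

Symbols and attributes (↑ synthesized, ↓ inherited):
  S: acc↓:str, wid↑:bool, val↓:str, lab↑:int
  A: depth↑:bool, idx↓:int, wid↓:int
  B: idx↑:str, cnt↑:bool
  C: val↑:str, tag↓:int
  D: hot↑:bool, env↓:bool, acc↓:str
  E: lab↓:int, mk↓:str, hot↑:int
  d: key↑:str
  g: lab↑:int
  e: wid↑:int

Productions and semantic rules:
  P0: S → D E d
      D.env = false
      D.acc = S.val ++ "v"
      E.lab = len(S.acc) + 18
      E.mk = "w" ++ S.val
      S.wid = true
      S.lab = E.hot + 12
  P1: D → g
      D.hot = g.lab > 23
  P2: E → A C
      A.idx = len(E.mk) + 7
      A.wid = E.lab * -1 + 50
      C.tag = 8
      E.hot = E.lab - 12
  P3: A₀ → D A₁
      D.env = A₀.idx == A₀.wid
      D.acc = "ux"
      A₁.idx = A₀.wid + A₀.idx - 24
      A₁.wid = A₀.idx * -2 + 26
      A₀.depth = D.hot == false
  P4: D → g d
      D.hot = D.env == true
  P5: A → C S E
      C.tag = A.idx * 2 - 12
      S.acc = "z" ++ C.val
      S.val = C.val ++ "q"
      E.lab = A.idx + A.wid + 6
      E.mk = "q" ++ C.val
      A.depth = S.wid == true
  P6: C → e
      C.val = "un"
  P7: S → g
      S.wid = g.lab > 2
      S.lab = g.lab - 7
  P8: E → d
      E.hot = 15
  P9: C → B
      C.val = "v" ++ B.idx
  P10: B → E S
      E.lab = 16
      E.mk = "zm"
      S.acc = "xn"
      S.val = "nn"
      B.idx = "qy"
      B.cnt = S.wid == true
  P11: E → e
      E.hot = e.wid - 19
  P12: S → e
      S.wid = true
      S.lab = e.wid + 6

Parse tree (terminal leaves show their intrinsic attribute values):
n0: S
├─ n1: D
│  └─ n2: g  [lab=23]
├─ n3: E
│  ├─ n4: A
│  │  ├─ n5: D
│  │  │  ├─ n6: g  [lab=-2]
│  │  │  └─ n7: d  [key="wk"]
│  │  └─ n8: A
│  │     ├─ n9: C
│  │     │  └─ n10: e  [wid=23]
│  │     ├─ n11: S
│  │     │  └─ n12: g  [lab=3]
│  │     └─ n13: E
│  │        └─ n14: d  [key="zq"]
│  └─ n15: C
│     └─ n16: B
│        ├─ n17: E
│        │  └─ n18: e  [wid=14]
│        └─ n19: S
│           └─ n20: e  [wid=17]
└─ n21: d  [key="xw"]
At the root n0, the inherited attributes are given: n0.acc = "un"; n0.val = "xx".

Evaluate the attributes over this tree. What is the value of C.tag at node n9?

1. n0.acc = "un"  [given at root]
2. n0.val = "xx"  [given at root]
3. n1.env = false  [false]
4. n1.acc = "xxv"  [S.val ++ "v"]
5. n2.lab = 23  [terminal]
6. n1.hot = false  [g.lab > 23]
7. n3.lab = 20  [len(S.acc) + 18]
8. n3.mk = "wxx"  ["w" ++ S.val]
9. n4.idx = 10  [len(E.mk) + 7]
10. n4.wid = 30  [E.lab * -1 + 50]
11. n5.env = false  [A₀.idx == A₀.wid]
12. n5.acc = "ux"  ["ux"]
13. n6.lab = -2  [terminal]
14. n7.key = "wk"  [terminal]
15. n5.hot = false  [D.env == true]
16. n8.idx = 16  [A₀.wid + A₀.idx - 24]
17. n8.wid = 6  [A₀.idx * -2 + 26]
18. n9.tag = 20  [A.idx * 2 - 12]
19. n10.wid = 23  [terminal]
20. n9.val = "un"  ["un"]
21. n11.acc = "zun"  ["z" ++ C.val]
22. n11.val = "unq"  [C.val ++ "q"]
23. n12.lab = 3  [terminal]
24. n11.wid = true  [g.lab > 2]
25. n11.lab = -4  [g.lab - 7]
26. n13.lab = 28  [A.idx + A.wid + 6]
27. n13.mk = "qun"  ["q" ++ C.val]
28. n14.key = "zq"  [terminal]
29. n13.hot = 15  [15]
30. n8.depth = true  [S.wid == true]
31. n4.depth = true  [D.hot == false]
32. n15.tag = 8  [8]
33. n17.lab = 16  [16]
34. n17.mk = "zm"  ["zm"]
35. n18.wid = 14  [terminal]
36. n17.hot = -5  [e.wid - 19]
37. n19.acc = "xn"  ["xn"]
38. n19.val = "nn"  ["nn"]
39. n20.wid = 17  [terminal]
40. n19.wid = true  [true]
41. n19.lab = 23  [e.wid + 6]
42. n16.idx = "qy"  ["qy"]
43. n16.cnt = true  [S.wid == true]
44. n15.val = "vqy"  ["v" ++ B.idx]
45. n3.hot = 8  [E.lab - 12]
46. n21.key = "xw"  [terminal]
47. n0.wid = true  [true]
48. n0.lab = 20  [E.hot + 12]

20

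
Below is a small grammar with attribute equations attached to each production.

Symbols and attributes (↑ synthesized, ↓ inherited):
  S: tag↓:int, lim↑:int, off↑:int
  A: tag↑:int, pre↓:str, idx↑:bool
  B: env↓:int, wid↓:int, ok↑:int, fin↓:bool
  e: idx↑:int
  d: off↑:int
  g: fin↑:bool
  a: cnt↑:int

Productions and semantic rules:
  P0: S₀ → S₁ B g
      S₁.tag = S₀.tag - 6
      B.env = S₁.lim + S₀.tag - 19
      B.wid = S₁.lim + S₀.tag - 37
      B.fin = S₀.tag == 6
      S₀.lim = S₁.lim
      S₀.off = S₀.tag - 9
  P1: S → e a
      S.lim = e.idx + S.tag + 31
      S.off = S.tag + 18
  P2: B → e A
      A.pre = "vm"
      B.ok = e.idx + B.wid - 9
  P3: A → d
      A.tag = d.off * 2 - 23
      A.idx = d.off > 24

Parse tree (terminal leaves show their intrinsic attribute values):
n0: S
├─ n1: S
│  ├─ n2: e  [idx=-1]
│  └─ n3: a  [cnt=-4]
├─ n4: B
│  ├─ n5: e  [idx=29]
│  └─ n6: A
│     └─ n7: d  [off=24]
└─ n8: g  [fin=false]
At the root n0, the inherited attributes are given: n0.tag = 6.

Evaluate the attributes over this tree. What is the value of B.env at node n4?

1. n0.tag = 6  [given at root]
2. n1.tag = 0  [S₀.tag - 6]
3. n2.idx = -1  [terminal]
4. n3.cnt = -4  [terminal]
5. n1.lim = 30  [e.idx + S.tag + 31]
6. n1.off = 18  [S.tag + 18]
7. n4.env = 17  [S₁.lim + S₀.tag - 19]
8. n4.wid = -1  [S₁.lim + S₀.tag - 37]
9. n4.fin = true  [S₀.tag == 6]
10. n5.idx = 29  [terminal]
11. n6.pre = "vm"  ["vm"]
12. n7.off = 24  [terminal]
13. n6.tag = 25  [d.off * 2 - 23]
14. n6.idx = false  [d.off > 24]
15. n4.ok = 19  [e.idx + B.wid - 9]
16. n8.fin = false  [terminal]
17. n0.lim = 30  [S₁.lim]
18. n0.off = -3  [S₀.tag - 9]

17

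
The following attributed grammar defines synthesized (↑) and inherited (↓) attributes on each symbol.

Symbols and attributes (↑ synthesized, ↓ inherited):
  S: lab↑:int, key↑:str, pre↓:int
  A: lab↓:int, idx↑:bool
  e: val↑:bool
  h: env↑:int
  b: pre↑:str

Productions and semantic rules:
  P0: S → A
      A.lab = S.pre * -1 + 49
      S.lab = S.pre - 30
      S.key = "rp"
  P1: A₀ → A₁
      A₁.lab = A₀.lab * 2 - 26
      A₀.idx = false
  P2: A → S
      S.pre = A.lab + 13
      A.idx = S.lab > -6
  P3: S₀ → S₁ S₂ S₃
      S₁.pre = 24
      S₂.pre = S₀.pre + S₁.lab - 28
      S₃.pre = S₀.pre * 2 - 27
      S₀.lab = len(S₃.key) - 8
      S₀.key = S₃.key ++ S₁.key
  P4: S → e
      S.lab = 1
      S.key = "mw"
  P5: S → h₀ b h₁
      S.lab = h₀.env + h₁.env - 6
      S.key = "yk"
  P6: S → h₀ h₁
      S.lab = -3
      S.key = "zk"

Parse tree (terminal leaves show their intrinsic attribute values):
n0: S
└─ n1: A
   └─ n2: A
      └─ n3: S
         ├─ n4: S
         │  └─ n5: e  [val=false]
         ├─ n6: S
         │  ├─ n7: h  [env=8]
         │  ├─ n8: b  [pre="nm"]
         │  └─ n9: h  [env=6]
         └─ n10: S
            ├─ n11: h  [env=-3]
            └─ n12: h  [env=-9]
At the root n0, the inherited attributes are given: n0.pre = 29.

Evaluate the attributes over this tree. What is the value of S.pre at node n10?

27

1. n0.pre = 29  [given at root]
2. n1.lab = 20  [S.pre * -1 + 49]
3. n2.lab = 14  [A₀.lab * 2 - 26]
4. n3.pre = 27  [A.lab + 13]
5. n4.pre = 24  [24]
6. n5.val = false  [terminal]
7. n4.lab = 1  [1]
8. n4.key = "mw"  ["mw"]
9. n6.pre = 0  [S₀.pre + S₁.lab - 28]
10. n7.env = 8  [terminal]
11. n8.pre = "nm"  [terminal]
12. n9.env = 6  [terminal]
13. n6.lab = 8  [h₀.env + h₁.env - 6]
14. n6.key = "yk"  ["yk"]
15. n10.pre = 27  [S₀.pre * 2 - 27]
16. n11.env = -3  [terminal]
17. n12.env = -9  [terminal]
18. n10.lab = -3  [-3]
19. n10.key = "zk"  ["zk"]
20. n3.lab = -6  [len(S₃.key) - 8]
21. n3.key = "zkmw"  [S₃.key ++ S₁.key]
22. n2.idx = false  [S.lab > -6]
23. n1.idx = false  [false]
24. n0.lab = -1  [S.pre - 30]
25. n0.key = "rp"  ["rp"]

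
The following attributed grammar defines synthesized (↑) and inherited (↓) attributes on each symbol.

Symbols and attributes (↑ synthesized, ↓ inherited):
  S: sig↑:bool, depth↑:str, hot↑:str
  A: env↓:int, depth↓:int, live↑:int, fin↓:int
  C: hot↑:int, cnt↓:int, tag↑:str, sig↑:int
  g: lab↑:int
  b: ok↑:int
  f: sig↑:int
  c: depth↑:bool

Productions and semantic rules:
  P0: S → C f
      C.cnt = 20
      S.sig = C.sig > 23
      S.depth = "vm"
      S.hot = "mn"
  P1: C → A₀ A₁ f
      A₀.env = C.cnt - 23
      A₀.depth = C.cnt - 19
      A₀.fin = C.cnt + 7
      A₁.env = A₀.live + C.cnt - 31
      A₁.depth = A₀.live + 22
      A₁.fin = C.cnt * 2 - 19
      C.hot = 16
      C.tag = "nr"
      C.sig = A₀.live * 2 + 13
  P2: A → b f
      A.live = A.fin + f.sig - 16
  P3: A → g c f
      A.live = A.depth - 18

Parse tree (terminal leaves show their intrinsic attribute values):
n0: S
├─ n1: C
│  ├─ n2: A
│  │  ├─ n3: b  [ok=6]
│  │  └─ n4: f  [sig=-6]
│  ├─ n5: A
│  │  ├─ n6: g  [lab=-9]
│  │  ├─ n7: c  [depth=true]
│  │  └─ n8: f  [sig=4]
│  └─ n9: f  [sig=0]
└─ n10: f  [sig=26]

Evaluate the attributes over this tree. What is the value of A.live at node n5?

1. n1.cnt = 20  [20]
2. n2.env = -3  [C.cnt - 23]
3. n2.depth = 1  [C.cnt - 19]
4. n2.fin = 27  [C.cnt + 7]
5. n3.ok = 6  [terminal]
6. n4.sig = -6  [terminal]
7. n2.live = 5  [A.fin + f.sig - 16]
8. n5.env = -6  [A₀.live + C.cnt - 31]
9. n5.depth = 27  [A₀.live + 22]
10. n5.fin = 21  [C.cnt * 2 - 19]
11. n6.lab = -9  [terminal]
12. n7.depth = true  [terminal]
13. n8.sig = 4  [terminal]
14. n5.live = 9  [A.depth - 18]
15. n9.sig = 0  [terminal]
16. n1.hot = 16  [16]
17. n1.tag = "nr"  ["nr"]
18. n1.sig = 23  [A₀.live * 2 + 13]
19. n10.sig = 26  [terminal]
20. n0.sig = false  [C.sig > 23]
21. n0.depth = "vm"  ["vm"]
22. n0.hot = "mn"  ["mn"]

9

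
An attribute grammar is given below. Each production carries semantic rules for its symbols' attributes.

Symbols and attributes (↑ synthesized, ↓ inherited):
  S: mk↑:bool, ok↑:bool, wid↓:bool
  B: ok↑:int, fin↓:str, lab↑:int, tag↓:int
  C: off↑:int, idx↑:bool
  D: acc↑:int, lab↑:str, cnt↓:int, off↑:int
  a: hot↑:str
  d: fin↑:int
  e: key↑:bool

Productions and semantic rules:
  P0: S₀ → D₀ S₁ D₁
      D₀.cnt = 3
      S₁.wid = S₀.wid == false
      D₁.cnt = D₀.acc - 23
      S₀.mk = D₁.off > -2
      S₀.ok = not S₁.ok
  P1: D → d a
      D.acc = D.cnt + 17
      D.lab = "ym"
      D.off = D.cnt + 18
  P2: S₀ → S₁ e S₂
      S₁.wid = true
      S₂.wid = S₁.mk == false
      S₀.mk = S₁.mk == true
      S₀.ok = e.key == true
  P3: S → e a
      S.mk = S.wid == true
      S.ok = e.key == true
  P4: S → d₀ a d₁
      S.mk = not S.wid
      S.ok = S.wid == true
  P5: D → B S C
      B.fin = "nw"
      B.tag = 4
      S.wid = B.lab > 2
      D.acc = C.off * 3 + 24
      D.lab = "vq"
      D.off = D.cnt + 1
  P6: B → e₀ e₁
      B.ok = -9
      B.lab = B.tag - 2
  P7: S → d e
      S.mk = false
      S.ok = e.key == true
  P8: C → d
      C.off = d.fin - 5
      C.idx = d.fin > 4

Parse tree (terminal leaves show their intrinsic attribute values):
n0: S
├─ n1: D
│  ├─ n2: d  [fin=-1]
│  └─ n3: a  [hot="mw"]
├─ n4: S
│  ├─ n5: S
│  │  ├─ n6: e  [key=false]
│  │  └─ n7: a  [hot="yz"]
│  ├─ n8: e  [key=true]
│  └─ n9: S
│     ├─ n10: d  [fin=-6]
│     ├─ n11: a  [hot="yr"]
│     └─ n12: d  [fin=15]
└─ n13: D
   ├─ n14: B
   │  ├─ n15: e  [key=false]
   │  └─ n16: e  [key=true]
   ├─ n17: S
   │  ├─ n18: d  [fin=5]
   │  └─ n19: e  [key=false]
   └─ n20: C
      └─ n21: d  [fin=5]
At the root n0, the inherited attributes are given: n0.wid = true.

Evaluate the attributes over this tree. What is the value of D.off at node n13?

-2

1. n0.wid = true  [given at root]
2. n1.cnt = 3  [3]
3. n2.fin = -1  [terminal]
4. n3.hot = "mw"  [terminal]
5. n1.acc = 20  [D.cnt + 17]
6. n1.lab = "ym"  ["ym"]
7. n1.off = 21  [D.cnt + 18]
8. n4.wid = false  [S₀.wid == false]
9. n5.wid = true  [true]
10. n6.key = false  [terminal]
11. n7.hot = "yz"  [terminal]
12. n5.mk = true  [S.wid == true]
13. n5.ok = false  [e.key == true]
14. n8.key = true  [terminal]
15. n9.wid = false  [S₁.mk == false]
16. n10.fin = -6  [terminal]
17. n11.hot = "yr"  [terminal]
18. n12.fin = 15  [terminal]
19. n9.mk = true  [not S.wid]
20. n9.ok = false  [S.wid == true]
21. n4.mk = true  [S₁.mk == true]
22. n4.ok = true  [e.key == true]
23. n13.cnt = -3  [D₀.acc - 23]
24. n14.fin = "nw"  ["nw"]
25. n14.tag = 4  [4]
26. n15.key = false  [terminal]
27. n16.key = true  [terminal]
28. n14.ok = -9  [-9]
29. n14.lab = 2  [B.tag - 2]
30. n17.wid = false  [B.lab > 2]
31. n18.fin = 5  [terminal]
32. n19.key = false  [terminal]
33. n17.mk = false  [false]
34. n17.ok = false  [e.key == true]
35. n21.fin = 5  [terminal]
36. n20.off = 0  [d.fin - 5]
37. n20.idx = true  [d.fin > 4]
38. n13.acc = 24  [C.off * 3 + 24]
39. n13.lab = "vq"  ["vq"]
40. n13.off = -2  [D.cnt + 1]
41. n0.mk = false  [D₁.off > -2]
42. n0.ok = false  [not S₁.ok]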